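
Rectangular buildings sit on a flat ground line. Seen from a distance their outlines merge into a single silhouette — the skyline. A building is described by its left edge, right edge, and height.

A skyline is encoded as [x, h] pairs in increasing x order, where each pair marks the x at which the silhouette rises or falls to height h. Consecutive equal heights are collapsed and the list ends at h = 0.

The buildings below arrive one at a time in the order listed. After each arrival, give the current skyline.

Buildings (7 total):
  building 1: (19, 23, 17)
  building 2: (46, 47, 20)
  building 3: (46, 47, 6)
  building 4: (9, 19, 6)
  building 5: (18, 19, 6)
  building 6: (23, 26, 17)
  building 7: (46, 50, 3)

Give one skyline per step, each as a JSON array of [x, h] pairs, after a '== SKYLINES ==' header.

== SKYLINES ==
[[19,17],[23,0]]
[[19,17],[23,0],[46,20],[47,0]]
[[19,17],[23,0],[46,20],[47,0]]
[[9,6],[19,17],[23,0],[46,20],[47,0]]
[[9,6],[19,17],[23,0],[46,20],[47,0]]
[[9,6],[19,17],[26,0],[46,20],[47,0]]
[[9,6],[19,17],[26,0],[46,20],[47,3],[50,0]]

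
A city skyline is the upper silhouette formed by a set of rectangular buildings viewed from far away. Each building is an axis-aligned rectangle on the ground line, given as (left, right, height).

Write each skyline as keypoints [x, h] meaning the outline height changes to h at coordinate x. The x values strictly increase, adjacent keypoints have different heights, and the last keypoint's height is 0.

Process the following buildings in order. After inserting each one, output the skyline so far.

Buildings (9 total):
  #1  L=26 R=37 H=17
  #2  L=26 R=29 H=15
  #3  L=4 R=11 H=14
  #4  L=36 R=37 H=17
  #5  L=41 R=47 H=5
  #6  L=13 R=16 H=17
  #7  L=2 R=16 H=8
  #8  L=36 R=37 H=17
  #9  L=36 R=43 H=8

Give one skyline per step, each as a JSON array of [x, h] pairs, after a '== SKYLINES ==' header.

== SKYLINES ==
[[26,17],[37,0]]
[[26,17],[37,0]]
[[4,14],[11,0],[26,17],[37,0]]
[[4,14],[11,0],[26,17],[37,0]]
[[4,14],[11,0],[26,17],[37,0],[41,5],[47,0]]
[[4,14],[11,0],[13,17],[16,0],[26,17],[37,0],[41,5],[47,0]]
[[2,8],[4,14],[11,8],[13,17],[16,0],[26,17],[37,0],[41,5],[47,0]]
[[2,8],[4,14],[11,8],[13,17],[16,0],[26,17],[37,0],[41,5],[47,0]]
[[2,8],[4,14],[11,8],[13,17],[16,0],[26,17],[37,8],[43,5],[47,0]]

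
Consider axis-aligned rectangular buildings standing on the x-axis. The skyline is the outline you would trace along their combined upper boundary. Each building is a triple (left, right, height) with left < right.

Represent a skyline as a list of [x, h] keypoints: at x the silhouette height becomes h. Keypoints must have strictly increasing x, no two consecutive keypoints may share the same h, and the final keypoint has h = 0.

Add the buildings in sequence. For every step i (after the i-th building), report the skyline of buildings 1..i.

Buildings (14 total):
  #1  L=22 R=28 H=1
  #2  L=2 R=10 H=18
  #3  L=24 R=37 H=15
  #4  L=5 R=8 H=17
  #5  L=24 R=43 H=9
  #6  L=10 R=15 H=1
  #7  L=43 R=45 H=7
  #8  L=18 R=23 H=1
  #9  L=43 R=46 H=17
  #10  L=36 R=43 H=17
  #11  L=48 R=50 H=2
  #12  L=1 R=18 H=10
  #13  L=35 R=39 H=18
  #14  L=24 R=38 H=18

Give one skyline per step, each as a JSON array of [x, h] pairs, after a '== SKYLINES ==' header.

== SKYLINES ==
[[22,1],[28,0]]
[[2,18],[10,0],[22,1],[28,0]]
[[2,18],[10,0],[22,1],[24,15],[37,0]]
[[2,18],[10,0],[22,1],[24,15],[37,0]]
[[2,18],[10,0],[22,1],[24,15],[37,9],[43,0]]
[[2,18],[10,1],[15,0],[22,1],[24,15],[37,9],[43,0]]
[[2,18],[10,1],[15,0],[22,1],[24,15],[37,9],[43,7],[45,0]]
[[2,18],[10,1],[15,0],[18,1],[24,15],[37,9],[43,7],[45,0]]
[[2,18],[10,1],[15,0],[18,1],[24,15],[37,9],[43,17],[46,0]]
[[2,18],[10,1],[15,0],[18,1],[24,15],[36,17],[46,0]]
[[2,18],[10,1],[15,0],[18,1],[24,15],[36,17],[46,0],[48,2],[50,0]]
[[1,10],[2,18],[10,10],[18,1],[24,15],[36,17],[46,0],[48,2],[50,0]]
[[1,10],[2,18],[10,10],[18,1],[24,15],[35,18],[39,17],[46,0],[48,2],[50,0]]
[[1,10],[2,18],[10,10],[18,1],[24,18],[39,17],[46,0],[48,2],[50,0]]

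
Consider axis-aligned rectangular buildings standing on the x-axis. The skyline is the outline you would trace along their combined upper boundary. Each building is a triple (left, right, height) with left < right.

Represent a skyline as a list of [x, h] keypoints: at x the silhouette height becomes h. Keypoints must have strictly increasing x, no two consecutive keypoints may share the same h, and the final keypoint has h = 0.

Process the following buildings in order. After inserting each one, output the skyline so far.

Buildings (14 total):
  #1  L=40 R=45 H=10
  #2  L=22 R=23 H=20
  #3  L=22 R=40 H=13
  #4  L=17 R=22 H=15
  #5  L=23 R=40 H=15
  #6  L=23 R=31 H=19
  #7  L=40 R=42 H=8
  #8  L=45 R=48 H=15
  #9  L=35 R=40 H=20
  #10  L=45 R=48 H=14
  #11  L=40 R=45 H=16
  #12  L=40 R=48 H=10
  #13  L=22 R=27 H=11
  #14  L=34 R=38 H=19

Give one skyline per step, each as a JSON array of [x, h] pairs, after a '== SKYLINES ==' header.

== SKYLINES ==
[[40,10],[45,0]]
[[22,20],[23,0],[40,10],[45,0]]
[[22,20],[23,13],[40,10],[45,0]]
[[17,15],[22,20],[23,13],[40,10],[45,0]]
[[17,15],[22,20],[23,15],[40,10],[45,0]]
[[17,15],[22,20],[23,19],[31,15],[40,10],[45,0]]
[[17,15],[22,20],[23,19],[31,15],[40,10],[45,0]]
[[17,15],[22,20],[23,19],[31,15],[40,10],[45,15],[48,0]]
[[17,15],[22,20],[23,19],[31,15],[35,20],[40,10],[45,15],[48,0]]
[[17,15],[22,20],[23,19],[31,15],[35,20],[40,10],[45,15],[48,0]]
[[17,15],[22,20],[23,19],[31,15],[35,20],[40,16],[45,15],[48,0]]
[[17,15],[22,20],[23,19],[31,15],[35,20],[40,16],[45,15],[48,0]]
[[17,15],[22,20],[23,19],[31,15],[35,20],[40,16],[45,15],[48,0]]
[[17,15],[22,20],[23,19],[31,15],[34,19],[35,20],[40,16],[45,15],[48,0]]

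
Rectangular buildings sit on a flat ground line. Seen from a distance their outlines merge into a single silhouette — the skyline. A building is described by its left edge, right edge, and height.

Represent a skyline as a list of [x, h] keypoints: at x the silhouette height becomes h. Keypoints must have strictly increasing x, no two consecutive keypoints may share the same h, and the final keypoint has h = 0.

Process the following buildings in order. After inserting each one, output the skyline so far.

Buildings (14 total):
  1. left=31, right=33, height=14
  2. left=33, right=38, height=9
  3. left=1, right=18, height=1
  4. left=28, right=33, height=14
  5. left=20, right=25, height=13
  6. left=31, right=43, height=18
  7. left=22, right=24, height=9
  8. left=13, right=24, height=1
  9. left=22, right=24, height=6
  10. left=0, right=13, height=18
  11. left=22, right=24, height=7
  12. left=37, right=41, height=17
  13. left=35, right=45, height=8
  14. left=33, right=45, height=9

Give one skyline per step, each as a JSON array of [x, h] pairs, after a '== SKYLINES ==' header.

== SKYLINES ==
[[31,14],[33,0]]
[[31,14],[33,9],[38,0]]
[[1,1],[18,0],[31,14],[33,9],[38,0]]
[[1,1],[18,0],[28,14],[33,9],[38,0]]
[[1,1],[18,0],[20,13],[25,0],[28,14],[33,9],[38,0]]
[[1,1],[18,0],[20,13],[25,0],[28,14],[31,18],[43,0]]
[[1,1],[18,0],[20,13],[25,0],[28,14],[31,18],[43,0]]
[[1,1],[20,13],[25,0],[28,14],[31,18],[43,0]]
[[1,1],[20,13],[25,0],[28,14],[31,18],[43,0]]
[[0,18],[13,1],[20,13],[25,0],[28,14],[31,18],[43,0]]
[[0,18],[13,1],[20,13],[25,0],[28,14],[31,18],[43,0]]
[[0,18],[13,1],[20,13],[25,0],[28,14],[31,18],[43,0]]
[[0,18],[13,1],[20,13],[25,0],[28,14],[31,18],[43,8],[45,0]]
[[0,18],[13,1],[20,13],[25,0],[28,14],[31,18],[43,9],[45,0]]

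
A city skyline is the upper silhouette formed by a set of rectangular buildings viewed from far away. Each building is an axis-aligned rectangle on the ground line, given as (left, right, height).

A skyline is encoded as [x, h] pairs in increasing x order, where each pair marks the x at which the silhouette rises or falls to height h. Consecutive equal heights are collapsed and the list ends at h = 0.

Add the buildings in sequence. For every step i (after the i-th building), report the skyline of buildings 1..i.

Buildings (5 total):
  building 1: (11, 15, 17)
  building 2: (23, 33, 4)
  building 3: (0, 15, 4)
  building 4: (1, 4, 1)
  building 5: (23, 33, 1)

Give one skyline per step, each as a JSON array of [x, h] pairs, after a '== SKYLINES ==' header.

== SKYLINES ==
[[11,17],[15,0]]
[[11,17],[15,0],[23,4],[33,0]]
[[0,4],[11,17],[15,0],[23,4],[33,0]]
[[0,4],[11,17],[15,0],[23,4],[33,0]]
[[0,4],[11,17],[15,0],[23,4],[33,0]]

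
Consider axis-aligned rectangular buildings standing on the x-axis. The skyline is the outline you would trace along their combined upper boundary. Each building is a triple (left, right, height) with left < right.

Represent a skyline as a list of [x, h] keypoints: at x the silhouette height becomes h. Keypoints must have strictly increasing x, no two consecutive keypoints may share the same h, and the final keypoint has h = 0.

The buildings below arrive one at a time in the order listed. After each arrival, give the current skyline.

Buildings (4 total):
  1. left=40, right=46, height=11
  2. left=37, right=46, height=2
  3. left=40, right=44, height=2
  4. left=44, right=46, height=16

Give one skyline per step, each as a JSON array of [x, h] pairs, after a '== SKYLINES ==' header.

== SKYLINES ==
[[40,11],[46,0]]
[[37,2],[40,11],[46,0]]
[[37,2],[40,11],[46,0]]
[[37,2],[40,11],[44,16],[46,0]]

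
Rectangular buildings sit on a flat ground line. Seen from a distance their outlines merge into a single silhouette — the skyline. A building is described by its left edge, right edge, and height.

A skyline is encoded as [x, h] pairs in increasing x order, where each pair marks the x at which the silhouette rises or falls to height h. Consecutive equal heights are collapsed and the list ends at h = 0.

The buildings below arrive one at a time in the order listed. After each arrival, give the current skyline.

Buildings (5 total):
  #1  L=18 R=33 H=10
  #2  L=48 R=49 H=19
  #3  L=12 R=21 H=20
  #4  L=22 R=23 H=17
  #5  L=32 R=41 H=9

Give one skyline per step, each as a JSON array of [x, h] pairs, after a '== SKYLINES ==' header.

== SKYLINES ==
[[18,10],[33,0]]
[[18,10],[33,0],[48,19],[49,0]]
[[12,20],[21,10],[33,0],[48,19],[49,0]]
[[12,20],[21,10],[22,17],[23,10],[33,0],[48,19],[49,0]]
[[12,20],[21,10],[22,17],[23,10],[33,9],[41,0],[48,19],[49,0]]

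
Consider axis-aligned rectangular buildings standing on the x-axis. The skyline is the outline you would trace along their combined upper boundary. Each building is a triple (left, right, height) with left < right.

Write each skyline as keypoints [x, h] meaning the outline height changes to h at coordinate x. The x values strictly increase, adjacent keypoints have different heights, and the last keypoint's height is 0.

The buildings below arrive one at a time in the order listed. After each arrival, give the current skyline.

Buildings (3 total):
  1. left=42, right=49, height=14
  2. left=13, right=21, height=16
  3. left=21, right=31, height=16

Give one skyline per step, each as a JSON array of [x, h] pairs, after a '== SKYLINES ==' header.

== SKYLINES ==
[[42,14],[49,0]]
[[13,16],[21,0],[42,14],[49,0]]
[[13,16],[31,0],[42,14],[49,0]]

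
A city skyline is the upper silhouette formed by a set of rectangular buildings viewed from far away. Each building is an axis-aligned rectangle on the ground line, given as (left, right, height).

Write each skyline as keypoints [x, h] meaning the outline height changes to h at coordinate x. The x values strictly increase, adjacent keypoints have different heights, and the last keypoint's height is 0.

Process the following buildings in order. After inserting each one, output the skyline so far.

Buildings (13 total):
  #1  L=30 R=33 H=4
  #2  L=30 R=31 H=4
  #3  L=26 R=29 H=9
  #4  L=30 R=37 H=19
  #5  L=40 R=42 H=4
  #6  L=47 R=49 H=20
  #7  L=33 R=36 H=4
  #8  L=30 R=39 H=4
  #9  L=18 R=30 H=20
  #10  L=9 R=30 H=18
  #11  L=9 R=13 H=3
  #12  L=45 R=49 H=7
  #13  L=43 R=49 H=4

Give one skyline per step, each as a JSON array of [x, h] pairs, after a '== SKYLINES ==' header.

== SKYLINES ==
[[30,4],[33,0]]
[[30,4],[33,0]]
[[26,9],[29,0],[30,4],[33,0]]
[[26,9],[29,0],[30,19],[37,0]]
[[26,9],[29,0],[30,19],[37,0],[40,4],[42,0]]
[[26,9],[29,0],[30,19],[37,0],[40,4],[42,0],[47,20],[49,0]]
[[26,9],[29,0],[30,19],[37,0],[40,4],[42,0],[47,20],[49,0]]
[[26,9],[29,0],[30,19],[37,4],[39,0],[40,4],[42,0],[47,20],[49,0]]
[[18,20],[30,19],[37,4],[39,0],[40,4],[42,0],[47,20],[49,0]]
[[9,18],[18,20],[30,19],[37,4],[39,0],[40,4],[42,0],[47,20],[49,0]]
[[9,18],[18,20],[30,19],[37,4],[39,0],[40,4],[42,0],[47,20],[49,0]]
[[9,18],[18,20],[30,19],[37,4],[39,0],[40,4],[42,0],[45,7],[47,20],[49,0]]
[[9,18],[18,20],[30,19],[37,4],[39,0],[40,4],[42,0],[43,4],[45,7],[47,20],[49,0]]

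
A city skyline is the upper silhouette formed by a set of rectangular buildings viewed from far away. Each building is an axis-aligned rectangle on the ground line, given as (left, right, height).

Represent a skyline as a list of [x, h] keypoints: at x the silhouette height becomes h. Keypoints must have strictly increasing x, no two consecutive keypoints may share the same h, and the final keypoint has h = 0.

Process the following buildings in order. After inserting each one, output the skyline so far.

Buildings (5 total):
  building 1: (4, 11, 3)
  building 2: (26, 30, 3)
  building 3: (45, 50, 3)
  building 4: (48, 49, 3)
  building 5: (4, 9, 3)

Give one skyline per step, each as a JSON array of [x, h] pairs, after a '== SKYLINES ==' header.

== SKYLINES ==
[[4,3],[11,0]]
[[4,3],[11,0],[26,3],[30,0]]
[[4,3],[11,0],[26,3],[30,0],[45,3],[50,0]]
[[4,3],[11,0],[26,3],[30,0],[45,3],[50,0]]
[[4,3],[11,0],[26,3],[30,0],[45,3],[50,0]]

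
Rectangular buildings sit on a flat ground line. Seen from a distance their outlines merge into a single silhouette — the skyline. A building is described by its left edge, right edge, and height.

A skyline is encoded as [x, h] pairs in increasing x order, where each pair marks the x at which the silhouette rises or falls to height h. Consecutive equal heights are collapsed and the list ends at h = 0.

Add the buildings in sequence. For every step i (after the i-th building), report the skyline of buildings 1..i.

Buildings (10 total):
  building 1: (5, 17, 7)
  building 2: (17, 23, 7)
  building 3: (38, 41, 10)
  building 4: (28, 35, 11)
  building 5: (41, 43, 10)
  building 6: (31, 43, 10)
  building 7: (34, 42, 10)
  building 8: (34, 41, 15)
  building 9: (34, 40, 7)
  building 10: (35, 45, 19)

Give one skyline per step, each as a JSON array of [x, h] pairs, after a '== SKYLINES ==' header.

== SKYLINES ==
[[5,7],[17,0]]
[[5,7],[23,0]]
[[5,7],[23,0],[38,10],[41,0]]
[[5,7],[23,0],[28,11],[35,0],[38,10],[41,0]]
[[5,7],[23,0],[28,11],[35,0],[38,10],[43,0]]
[[5,7],[23,0],[28,11],[35,10],[43,0]]
[[5,7],[23,0],[28,11],[35,10],[43,0]]
[[5,7],[23,0],[28,11],[34,15],[41,10],[43,0]]
[[5,7],[23,0],[28,11],[34,15],[41,10],[43,0]]
[[5,7],[23,0],[28,11],[34,15],[35,19],[45,0]]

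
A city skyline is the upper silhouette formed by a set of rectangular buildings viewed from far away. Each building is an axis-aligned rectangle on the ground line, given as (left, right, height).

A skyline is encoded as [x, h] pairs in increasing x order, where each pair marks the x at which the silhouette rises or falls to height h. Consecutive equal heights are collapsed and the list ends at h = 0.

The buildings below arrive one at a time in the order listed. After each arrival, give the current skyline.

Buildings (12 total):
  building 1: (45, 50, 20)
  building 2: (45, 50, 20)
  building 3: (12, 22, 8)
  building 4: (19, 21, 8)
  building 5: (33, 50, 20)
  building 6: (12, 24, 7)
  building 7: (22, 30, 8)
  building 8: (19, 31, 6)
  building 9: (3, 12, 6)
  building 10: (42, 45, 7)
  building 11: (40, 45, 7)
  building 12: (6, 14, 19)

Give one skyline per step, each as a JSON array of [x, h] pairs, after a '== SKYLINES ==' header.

== SKYLINES ==
[[45,20],[50,0]]
[[45,20],[50,0]]
[[12,8],[22,0],[45,20],[50,0]]
[[12,8],[22,0],[45,20],[50,0]]
[[12,8],[22,0],[33,20],[50,0]]
[[12,8],[22,7],[24,0],[33,20],[50,0]]
[[12,8],[30,0],[33,20],[50,0]]
[[12,8],[30,6],[31,0],[33,20],[50,0]]
[[3,6],[12,8],[30,6],[31,0],[33,20],[50,0]]
[[3,6],[12,8],[30,6],[31,0],[33,20],[50,0]]
[[3,6],[12,8],[30,6],[31,0],[33,20],[50,0]]
[[3,6],[6,19],[14,8],[30,6],[31,0],[33,20],[50,0]]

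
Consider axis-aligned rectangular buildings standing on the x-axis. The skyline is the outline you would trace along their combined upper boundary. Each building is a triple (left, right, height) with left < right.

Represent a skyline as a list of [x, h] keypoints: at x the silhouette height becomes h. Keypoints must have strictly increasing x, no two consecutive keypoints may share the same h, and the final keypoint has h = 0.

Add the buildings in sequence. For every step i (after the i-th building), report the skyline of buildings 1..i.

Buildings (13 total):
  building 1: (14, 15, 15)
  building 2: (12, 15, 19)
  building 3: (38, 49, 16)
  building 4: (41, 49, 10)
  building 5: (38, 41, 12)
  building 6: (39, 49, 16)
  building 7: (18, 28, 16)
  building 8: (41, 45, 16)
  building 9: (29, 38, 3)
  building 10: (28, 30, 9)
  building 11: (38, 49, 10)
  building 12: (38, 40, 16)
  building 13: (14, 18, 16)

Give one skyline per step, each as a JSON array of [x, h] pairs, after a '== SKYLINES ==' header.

== SKYLINES ==
[[14,15],[15,0]]
[[12,19],[15,0]]
[[12,19],[15,0],[38,16],[49,0]]
[[12,19],[15,0],[38,16],[49,0]]
[[12,19],[15,0],[38,16],[49,0]]
[[12,19],[15,0],[38,16],[49,0]]
[[12,19],[15,0],[18,16],[28,0],[38,16],[49,0]]
[[12,19],[15,0],[18,16],[28,0],[38,16],[49,0]]
[[12,19],[15,0],[18,16],[28,0],[29,3],[38,16],[49,0]]
[[12,19],[15,0],[18,16],[28,9],[30,3],[38,16],[49,0]]
[[12,19],[15,0],[18,16],[28,9],[30,3],[38,16],[49,0]]
[[12,19],[15,0],[18,16],[28,9],[30,3],[38,16],[49,0]]
[[12,19],[15,16],[28,9],[30,3],[38,16],[49,0]]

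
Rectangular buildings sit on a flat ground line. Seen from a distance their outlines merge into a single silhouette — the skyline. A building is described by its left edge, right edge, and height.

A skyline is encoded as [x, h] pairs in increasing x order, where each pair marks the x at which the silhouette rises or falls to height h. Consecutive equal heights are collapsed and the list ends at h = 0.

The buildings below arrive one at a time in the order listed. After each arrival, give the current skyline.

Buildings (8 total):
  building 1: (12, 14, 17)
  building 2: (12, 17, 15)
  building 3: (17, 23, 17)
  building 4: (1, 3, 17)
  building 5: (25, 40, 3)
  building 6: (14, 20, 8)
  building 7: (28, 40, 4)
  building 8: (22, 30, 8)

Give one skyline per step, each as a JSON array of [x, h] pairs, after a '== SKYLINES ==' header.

== SKYLINES ==
[[12,17],[14,0]]
[[12,17],[14,15],[17,0]]
[[12,17],[14,15],[17,17],[23,0]]
[[1,17],[3,0],[12,17],[14,15],[17,17],[23,0]]
[[1,17],[3,0],[12,17],[14,15],[17,17],[23,0],[25,3],[40,0]]
[[1,17],[3,0],[12,17],[14,15],[17,17],[23,0],[25,3],[40,0]]
[[1,17],[3,0],[12,17],[14,15],[17,17],[23,0],[25,3],[28,4],[40,0]]
[[1,17],[3,0],[12,17],[14,15],[17,17],[23,8],[30,4],[40,0]]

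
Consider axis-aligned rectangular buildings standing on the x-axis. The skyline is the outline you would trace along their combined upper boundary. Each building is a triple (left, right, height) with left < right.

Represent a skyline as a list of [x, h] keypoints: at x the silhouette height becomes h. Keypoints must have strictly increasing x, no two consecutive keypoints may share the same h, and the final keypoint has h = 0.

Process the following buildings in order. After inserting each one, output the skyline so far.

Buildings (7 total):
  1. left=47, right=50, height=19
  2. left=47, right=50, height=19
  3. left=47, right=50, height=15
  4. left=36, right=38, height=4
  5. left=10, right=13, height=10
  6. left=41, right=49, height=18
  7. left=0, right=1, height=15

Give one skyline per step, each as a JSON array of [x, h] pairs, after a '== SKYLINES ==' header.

== SKYLINES ==
[[47,19],[50,0]]
[[47,19],[50,0]]
[[47,19],[50,0]]
[[36,4],[38,0],[47,19],[50,0]]
[[10,10],[13,0],[36,4],[38,0],[47,19],[50,0]]
[[10,10],[13,0],[36,4],[38,0],[41,18],[47,19],[50,0]]
[[0,15],[1,0],[10,10],[13,0],[36,4],[38,0],[41,18],[47,19],[50,0]]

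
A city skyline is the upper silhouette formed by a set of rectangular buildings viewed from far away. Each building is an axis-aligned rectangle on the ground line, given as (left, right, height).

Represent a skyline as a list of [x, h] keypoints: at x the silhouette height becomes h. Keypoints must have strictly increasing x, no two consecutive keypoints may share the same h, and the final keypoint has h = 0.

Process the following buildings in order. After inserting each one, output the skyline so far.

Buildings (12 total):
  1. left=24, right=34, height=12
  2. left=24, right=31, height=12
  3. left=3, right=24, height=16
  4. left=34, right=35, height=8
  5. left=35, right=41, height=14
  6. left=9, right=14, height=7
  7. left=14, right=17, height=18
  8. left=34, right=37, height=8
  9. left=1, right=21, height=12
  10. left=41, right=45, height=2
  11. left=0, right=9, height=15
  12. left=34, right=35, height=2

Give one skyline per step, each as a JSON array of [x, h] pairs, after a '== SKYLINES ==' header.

== SKYLINES ==
[[24,12],[34,0]]
[[24,12],[34,0]]
[[3,16],[24,12],[34,0]]
[[3,16],[24,12],[34,8],[35,0]]
[[3,16],[24,12],[34,8],[35,14],[41,0]]
[[3,16],[24,12],[34,8],[35,14],[41,0]]
[[3,16],[14,18],[17,16],[24,12],[34,8],[35,14],[41,0]]
[[3,16],[14,18],[17,16],[24,12],[34,8],[35,14],[41,0]]
[[1,12],[3,16],[14,18],[17,16],[24,12],[34,8],[35,14],[41,0]]
[[1,12],[3,16],[14,18],[17,16],[24,12],[34,8],[35,14],[41,2],[45,0]]
[[0,15],[3,16],[14,18],[17,16],[24,12],[34,8],[35,14],[41,2],[45,0]]
[[0,15],[3,16],[14,18],[17,16],[24,12],[34,8],[35,14],[41,2],[45,0]]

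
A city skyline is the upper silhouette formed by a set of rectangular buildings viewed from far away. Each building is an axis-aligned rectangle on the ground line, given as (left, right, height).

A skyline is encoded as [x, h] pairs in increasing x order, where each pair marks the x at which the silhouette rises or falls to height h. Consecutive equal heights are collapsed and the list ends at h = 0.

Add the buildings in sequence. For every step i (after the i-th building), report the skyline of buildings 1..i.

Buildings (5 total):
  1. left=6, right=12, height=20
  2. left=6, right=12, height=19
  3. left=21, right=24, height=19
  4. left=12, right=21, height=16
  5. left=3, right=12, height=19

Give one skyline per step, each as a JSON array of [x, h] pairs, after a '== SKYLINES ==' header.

== SKYLINES ==
[[6,20],[12,0]]
[[6,20],[12,0]]
[[6,20],[12,0],[21,19],[24,0]]
[[6,20],[12,16],[21,19],[24,0]]
[[3,19],[6,20],[12,16],[21,19],[24,0]]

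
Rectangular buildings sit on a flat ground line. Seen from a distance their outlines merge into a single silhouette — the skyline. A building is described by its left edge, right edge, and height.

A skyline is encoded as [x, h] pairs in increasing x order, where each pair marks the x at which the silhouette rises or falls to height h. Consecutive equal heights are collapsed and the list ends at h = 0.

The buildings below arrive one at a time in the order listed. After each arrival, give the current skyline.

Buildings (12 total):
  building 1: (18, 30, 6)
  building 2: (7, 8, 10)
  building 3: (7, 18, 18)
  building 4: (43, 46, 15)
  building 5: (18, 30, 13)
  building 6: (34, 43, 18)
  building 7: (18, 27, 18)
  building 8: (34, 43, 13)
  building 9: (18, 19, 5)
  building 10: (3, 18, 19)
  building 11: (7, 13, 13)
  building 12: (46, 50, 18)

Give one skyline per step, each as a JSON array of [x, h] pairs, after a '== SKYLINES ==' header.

== SKYLINES ==
[[18,6],[30,0]]
[[7,10],[8,0],[18,6],[30,0]]
[[7,18],[18,6],[30,0]]
[[7,18],[18,6],[30,0],[43,15],[46,0]]
[[7,18],[18,13],[30,0],[43,15],[46,0]]
[[7,18],[18,13],[30,0],[34,18],[43,15],[46,0]]
[[7,18],[27,13],[30,0],[34,18],[43,15],[46,0]]
[[7,18],[27,13],[30,0],[34,18],[43,15],[46,0]]
[[7,18],[27,13],[30,0],[34,18],[43,15],[46,0]]
[[3,19],[18,18],[27,13],[30,0],[34,18],[43,15],[46,0]]
[[3,19],[18,18],[27,13],[30,0],[34,18],[43,15],[46,0]]
[[3,19],[18,18],[27,13],[30,0],[34,18],[43,15],[46,18],[50,0]]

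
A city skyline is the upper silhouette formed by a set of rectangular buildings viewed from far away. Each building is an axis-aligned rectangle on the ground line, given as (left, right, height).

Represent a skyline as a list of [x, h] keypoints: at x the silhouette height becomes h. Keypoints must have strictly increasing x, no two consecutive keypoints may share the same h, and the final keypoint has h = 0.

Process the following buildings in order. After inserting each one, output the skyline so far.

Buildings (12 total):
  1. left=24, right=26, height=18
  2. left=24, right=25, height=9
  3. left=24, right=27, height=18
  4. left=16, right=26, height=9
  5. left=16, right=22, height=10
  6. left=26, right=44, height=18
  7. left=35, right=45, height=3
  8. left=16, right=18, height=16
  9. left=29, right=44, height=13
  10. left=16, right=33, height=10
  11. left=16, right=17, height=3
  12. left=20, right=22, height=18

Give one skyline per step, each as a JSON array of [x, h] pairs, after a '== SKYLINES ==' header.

== SKYLINES ==
[[24,18],[26,0]]
[[24,18],[26,0]]
[[24,18],[27,0]]
[[16,9],[24,18],[27,0]]
[[16,10],[22,9],[24,18],[27,0]]
[[16,10],[22,9],[24,18],[44,0]]
[[16,10],[22,9],[24,18],[44,3],[45,0]]
[[16,16],[18,10],[22,9],[24,18],[44,3],[45,0]]
[[16,16],[18,10],[22,9],[24,18],[44,3],[45,0]]
[[16,16],[18,10],[24,18],[44,3],[45,0]]
[[16,16],[18,10],[24,18],[44,3],[45,0]]
[[16,16],[18,10],[20,18],[22,10],[24,18],[44,3],[45,0]]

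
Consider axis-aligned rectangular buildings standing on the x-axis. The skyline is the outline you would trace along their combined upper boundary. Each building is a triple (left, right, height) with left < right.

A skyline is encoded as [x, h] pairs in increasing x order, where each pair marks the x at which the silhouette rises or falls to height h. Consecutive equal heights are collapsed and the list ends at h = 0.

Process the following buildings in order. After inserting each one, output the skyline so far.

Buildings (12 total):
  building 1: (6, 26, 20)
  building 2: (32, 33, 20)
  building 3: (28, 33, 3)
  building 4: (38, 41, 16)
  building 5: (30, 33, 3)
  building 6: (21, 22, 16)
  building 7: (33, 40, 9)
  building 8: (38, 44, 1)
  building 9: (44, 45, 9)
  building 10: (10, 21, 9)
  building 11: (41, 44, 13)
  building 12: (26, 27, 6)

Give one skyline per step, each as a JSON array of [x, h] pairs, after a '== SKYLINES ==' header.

== SKYLINES ==
[[6,20],[26,0]]
[[6,20],[26,0],[32,20],[33,0]]
[[6,20],[26,0],[28,3],[32,20],[33,0]]
[[6,20],[26,0],[28,3],[32,20],[33,0],[38,16],[41,0]]
[[6,20],[26,0],[28,3],[32,20],[33,0],[38,16],[41,0]]
[[6,20],[26,0],[28,3],[32,20],[33,0],[38,16],[41,0]]
[[6,20],[26,0],[28,3],[32,20],[33,9],[38,16],[41,0]]
[[6,20],[26,0],[28,3],[32,20],[33,9],[38,16],[41,1],[44,0]]
[[6,20],[26,0],[28,3],[32,20],[33,9],[38,16],[41,1],[44,9],[45,0]]
[[6,20],[26,0],[28,3],[32,20],[33,9],[38,16],[41,1],[44,9],[45,0]]
[[6,20],[26,0],[28,3],[32,20],[33,9],[38,16],[41,13],[44,9],[45,0]]
[[6,20],[26,6],[27,0],[28,3],[32,20],[33,9],[38,16],[41,13],[44,9],[45,0]]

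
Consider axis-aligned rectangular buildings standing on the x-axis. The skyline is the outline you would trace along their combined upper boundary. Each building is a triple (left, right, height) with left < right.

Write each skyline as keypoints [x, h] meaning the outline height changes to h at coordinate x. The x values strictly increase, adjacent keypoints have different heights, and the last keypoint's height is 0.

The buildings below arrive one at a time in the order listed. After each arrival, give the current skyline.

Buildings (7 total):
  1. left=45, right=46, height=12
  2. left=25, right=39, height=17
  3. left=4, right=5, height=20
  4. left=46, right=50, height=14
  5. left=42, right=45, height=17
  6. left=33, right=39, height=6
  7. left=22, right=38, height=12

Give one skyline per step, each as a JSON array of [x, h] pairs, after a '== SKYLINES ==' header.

== SKYLINES ==
[[45,12],[46,0]]
[[25,17],[39,0],[45,12],[46,0]]
[[4,20],[5,0],[25,17],[39,0],[45,12],[46,0]]
[[4,20],[5,0],[25,17],[39,0],[45,12],[46,14],[50,0]]
[[4,20],[5,0],[25,17],[39,0],[42,17],[45,12],[46,14],[50,0]]
[[4,20],[5,0],[25,17],[39,0],[42,17],[45,12],[46,14],[50,0]]
[[4,20],[5,0],[22,12],[25,17],[39,0],[42,17],[45,12],[46,14],[50,0]]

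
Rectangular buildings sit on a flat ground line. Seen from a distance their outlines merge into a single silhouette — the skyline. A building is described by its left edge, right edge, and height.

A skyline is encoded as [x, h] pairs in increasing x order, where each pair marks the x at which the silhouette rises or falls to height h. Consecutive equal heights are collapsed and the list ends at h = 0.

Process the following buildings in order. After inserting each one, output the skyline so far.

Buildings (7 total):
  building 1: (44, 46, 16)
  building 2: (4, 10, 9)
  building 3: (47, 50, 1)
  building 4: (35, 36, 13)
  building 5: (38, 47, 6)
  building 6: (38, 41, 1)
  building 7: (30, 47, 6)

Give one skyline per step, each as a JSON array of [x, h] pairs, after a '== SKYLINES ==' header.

== SKYLINES ==
[[44,16],[46,0]]
[[4,9],[10,0],[44,16],[46,0]]
[[4,9],[10,0],[44,16],[46,0],[47,1],[50,0]]
[[4,9],[10,0],[35,13],[36,0],[44,16],[46,0],[47,1],[50,0]]
[[4,9],[10,0],[35,13],[36,0],[38,6],[44,16],[46,6],[47,1],[50,0]]
[[4,9],[10,0],[35,13],[36,0],[38,6],[44,16],[46,6],[47,1],[50,0]]
[[4,9],[10,0],[30,6],[35,13],[36,6],[44,16],[46,6],[47,1],[50,0]]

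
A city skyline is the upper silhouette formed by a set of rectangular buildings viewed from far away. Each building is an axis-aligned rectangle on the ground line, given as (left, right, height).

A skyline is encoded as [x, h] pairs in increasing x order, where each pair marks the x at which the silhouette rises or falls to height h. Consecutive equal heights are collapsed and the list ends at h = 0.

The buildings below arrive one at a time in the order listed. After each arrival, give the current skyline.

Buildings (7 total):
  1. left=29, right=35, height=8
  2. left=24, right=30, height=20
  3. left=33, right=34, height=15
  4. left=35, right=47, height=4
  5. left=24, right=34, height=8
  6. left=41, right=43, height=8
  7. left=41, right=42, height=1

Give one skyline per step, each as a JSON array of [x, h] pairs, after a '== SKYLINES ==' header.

== SKYLINES ==
[[29,8],[35,0]]
[[24,20],[30,8],[35,0]]
[[24,20],[30,8],[33,15],[34,8],[35,0]]
[[24,20],[30,8],[33,15],[34,8],[35,4],[47,0]]
[[24,20],[30,8],[33,15],[34,8],[35,4],[47,0]]
[[24,20],[30,8],[33,15],[34,8],[35,4],[41,8],[43,4],[47,0]]
[[24,20],[30,8],[33,15],[34,8],[35,4],[41,8],[43,4],[47,0]]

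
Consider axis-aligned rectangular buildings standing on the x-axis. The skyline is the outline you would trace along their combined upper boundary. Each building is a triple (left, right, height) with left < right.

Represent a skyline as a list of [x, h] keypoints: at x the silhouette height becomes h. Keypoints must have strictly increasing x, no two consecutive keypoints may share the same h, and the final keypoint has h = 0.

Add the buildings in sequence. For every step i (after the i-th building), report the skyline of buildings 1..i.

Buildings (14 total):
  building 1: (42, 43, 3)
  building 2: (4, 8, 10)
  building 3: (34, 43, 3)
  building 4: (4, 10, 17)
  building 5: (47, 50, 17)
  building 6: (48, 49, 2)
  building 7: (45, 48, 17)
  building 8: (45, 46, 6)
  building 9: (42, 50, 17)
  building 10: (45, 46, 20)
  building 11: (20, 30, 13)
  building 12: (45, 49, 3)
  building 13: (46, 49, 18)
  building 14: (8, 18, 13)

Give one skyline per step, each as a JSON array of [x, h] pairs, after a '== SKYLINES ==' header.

== SKYLINES ==
[[42,3],[43,0]]
[[4,10],[8,0],[42,3],[43,0]]
[[4,10],[8,0],[34,3],[43,0]]
[[4,17],[10,0],[34,3],[43,0]]
[[4,17],[10,0],[34,3],[43,0],[47,17],[50,0]]
[[4,17],[10,0],[34,3],[43,0],[47,17],[50,0]]
[[4,17],[10,0],[34,3],[43,0],[45,17],[50,0]]
[[4,17],[10,0],[34,3],[43,0],[45,17],[50,0]]
[[4,17],[10,0],[34,3],[42,17],[50,0]]
[[4,17],[10,0],[34,3],[42,17],[45,20],[46,17],[50,0]]
[[4,17],[10,0],[20,13],[30,0],[34,3],[42,17],[45,20],[46,17],[50,0]]
[[4,17],[10,0],[20,13],[30,0],[34,3],[42,17],[45,20],[46,17],[50,0]]
[[4,17],[10,0],[20,13],[30,0],[34,3],[42,17],[45,20],[46,18],[49,17],[50,0]]
[[4,17],[10,13],[18,0],[20,13],[30,0],[34,3],[42,17],[45,20],[46,18],[49,17],[50,0]]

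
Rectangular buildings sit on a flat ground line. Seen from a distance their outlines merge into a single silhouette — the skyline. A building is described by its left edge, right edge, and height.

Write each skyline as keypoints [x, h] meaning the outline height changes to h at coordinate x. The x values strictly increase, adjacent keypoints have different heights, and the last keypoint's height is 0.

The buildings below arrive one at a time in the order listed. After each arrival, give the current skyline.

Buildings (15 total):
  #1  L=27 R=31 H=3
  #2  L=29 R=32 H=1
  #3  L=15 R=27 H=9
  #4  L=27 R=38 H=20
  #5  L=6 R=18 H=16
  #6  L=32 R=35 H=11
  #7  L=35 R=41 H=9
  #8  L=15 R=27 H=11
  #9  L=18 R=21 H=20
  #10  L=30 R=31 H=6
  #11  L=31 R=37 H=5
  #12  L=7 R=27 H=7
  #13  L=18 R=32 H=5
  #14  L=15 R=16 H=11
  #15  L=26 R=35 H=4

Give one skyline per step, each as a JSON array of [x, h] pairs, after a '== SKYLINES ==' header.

== SKYLINES ==
[[27,3],[31,0]]
[[27,3],[31,1],[32,0]]
[[15,9],[27,3],[31,1],[32,0]]
[[15,9],[27,20],[38,0]]
[[6,16],[18,9],[27,20],[38,0]]
[[6,16],[18,9],[27,20],[38,0]]
[[6,16],[18,9],[27,20],[38,9],[41,0]]
[[6,16],[18,11],[27,20],[38,9],[41,0]]
[[6,16],[18,20],[21,11],[27,20],[38,9],[41,0]]
[[6,16],[18,20],[21,11],[27,20],[38,9],[41,0]]
[[6,16],[18,20],[21,11],[27,20],[38,9],[41,0]]
[[6,16],[18,20],[21,11],[27,20],[38,9],[41,0]]
[[6,16],[18,20],[21,11],[27,20],[38,9],[41,0]]
[[6,16],[18,20],[21,11],[27,20],[38,9],[41,0]]
[[6,16],[18,20],[21,11],[27,20],[38,9],[41,0]]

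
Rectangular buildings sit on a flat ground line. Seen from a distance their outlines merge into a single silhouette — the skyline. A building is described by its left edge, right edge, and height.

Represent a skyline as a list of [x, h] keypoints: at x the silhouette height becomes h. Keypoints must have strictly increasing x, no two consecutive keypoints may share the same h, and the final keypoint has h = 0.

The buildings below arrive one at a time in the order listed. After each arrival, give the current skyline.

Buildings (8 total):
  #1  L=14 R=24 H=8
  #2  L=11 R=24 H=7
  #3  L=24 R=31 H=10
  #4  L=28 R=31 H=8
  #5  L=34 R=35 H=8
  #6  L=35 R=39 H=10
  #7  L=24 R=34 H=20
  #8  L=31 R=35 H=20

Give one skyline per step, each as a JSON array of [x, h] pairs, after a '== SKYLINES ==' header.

== SKYLINES ==
[[14,8],[24,0]]
[[11,7],[14,8],[24,0]]
[[11,7],[14,8],[24,10],[31,0]]
[[11,7],[14,8],[24,10],[31,0]]
[[11,7],[14,8],[24,10],[31,0],[34,8],[35,0]]
[[11,7],[14,8],[24,10],[31,0],[34,8],[35,10],[39,0]]
[[11,7],[14,8],[24,20],[34,8],[35,10],[39,0]]
[[11,7],[14,8],[24,20],[35,10],[39,0]]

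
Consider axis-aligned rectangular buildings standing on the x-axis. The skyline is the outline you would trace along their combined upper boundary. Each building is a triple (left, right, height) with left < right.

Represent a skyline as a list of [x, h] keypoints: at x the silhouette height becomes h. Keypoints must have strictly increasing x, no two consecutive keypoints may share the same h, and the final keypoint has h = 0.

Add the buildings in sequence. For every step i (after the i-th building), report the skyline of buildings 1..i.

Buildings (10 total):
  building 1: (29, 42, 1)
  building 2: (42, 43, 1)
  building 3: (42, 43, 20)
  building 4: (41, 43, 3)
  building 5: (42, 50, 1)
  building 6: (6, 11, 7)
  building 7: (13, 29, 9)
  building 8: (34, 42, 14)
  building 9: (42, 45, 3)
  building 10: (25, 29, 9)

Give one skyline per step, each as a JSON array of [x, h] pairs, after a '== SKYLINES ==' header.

== SKYLINES ==
[[29,1],[42,0]]
[[29,1],[43,0]]
[[29,1],[42,20],[43,0]]
[[29,1],[41,3],[42,20],[43,0]]
[[29,1],[41,3],[42,20],[43,1],[50,0]]
[[6,7],[11,0],[29,1],[41,3],[42,20],[43,1],[50,0]]
[[6,7],[11,0],[13,9],[29,1],[41,3],[42,20],[43,1],[50,0]]
[[6,7],[11,0],[13,9],[29,1],[34,14],[42,20],[43,1],[50,0]]
[[6,7],[11,0],[13,9],[29,1],[34,14],[42,20],[43,3],[45,1],[50,0]]
[[6,7],[11,0],[13,9],[29,1],[34,14],[42,20],[43,3],[45,1],[50,0]]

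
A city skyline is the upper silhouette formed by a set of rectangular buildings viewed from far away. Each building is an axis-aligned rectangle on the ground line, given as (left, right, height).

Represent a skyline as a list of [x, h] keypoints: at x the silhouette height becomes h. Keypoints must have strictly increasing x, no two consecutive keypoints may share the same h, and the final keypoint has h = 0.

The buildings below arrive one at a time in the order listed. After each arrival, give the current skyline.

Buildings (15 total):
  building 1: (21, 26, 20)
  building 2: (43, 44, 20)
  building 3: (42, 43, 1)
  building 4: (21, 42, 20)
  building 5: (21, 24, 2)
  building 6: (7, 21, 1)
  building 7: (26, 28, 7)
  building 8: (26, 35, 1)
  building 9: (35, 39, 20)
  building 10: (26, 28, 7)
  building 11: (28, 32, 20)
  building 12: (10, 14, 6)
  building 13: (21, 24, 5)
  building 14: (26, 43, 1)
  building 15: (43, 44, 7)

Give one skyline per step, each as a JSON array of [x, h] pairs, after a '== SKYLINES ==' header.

== SKYLINES ==
[[21,20],[26,0]]
[[21,20],[26,0],[43,20],[44,0]]
[[21,20],[26,0],[42,1],[43,20],[44,0]]
[[21,20],[42,1],[43,20],[44,0]]
[[21,20],[42,1],[43,20],[44,0]]
[[7,1],[21,20],[42,1],[43,20],[44,0]]
[[7,1],[21,20],[42,1],[43,20],[44,0]]
[[7,1],[21,20],[42,1],[43,20],[44,0]]
[[7,1],[21,20],[42,1],[43,20],[44,0]]
[[7,1],[21,20],[42,1],[43,20],[44,0]]
[[7,1],[21,20],[42,1],[43,20],[44,0]]
[[7,1],[10,6],[14,1],[21,20],[42,1],[43,20],[44,0]]
[[7,1],[10,6],[14,1],[21,20],[42,1],[43,20],[44,0]]
[[7,1],[10,6],[14,1],[21,20],[42,1],[43,20],[44,0]]
[[7,1],[10,6],[14,1],[21,20],[42,1],[43,20],[44,0]]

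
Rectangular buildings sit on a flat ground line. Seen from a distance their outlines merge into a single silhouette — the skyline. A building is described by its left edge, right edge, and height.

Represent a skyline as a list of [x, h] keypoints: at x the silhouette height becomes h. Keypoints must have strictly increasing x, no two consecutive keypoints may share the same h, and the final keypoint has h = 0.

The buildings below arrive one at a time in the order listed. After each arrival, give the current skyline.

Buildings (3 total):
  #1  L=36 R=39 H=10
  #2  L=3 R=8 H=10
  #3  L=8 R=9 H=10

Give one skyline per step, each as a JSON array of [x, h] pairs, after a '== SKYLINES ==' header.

== SKYLINES ==
[[36,10],[39,0]]
[[3,10],[8,0],[36,10],[39,0]]
[[3,10],[9,0],[36,10],[39,0]]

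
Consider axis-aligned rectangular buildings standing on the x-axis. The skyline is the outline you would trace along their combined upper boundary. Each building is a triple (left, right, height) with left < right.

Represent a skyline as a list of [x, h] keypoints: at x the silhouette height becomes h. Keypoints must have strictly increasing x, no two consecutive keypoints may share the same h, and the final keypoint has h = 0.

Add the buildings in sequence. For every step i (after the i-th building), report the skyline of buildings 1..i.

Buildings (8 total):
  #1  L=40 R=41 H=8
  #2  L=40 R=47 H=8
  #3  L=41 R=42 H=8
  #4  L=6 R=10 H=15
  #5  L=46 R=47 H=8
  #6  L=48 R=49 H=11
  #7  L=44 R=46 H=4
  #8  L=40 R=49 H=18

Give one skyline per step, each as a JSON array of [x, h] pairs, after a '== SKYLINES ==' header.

== SKYLINES ==
[[40,8],[41,0]]
[[40,8],[47,0]]
[[40,8],[47,0]]
[[6,15],[10,0],[40,8],[47,0]]
[[6,15],[10,0],[40,8],[47,0]]
[[6,15],[10,0],[40,8],[47,0],[48,11],[49,0]]
[[6,15],[10,0],[40,8],[47,0],[48,11],[49,0]]
[[6,15],[10,0],[40,18],[49,0]]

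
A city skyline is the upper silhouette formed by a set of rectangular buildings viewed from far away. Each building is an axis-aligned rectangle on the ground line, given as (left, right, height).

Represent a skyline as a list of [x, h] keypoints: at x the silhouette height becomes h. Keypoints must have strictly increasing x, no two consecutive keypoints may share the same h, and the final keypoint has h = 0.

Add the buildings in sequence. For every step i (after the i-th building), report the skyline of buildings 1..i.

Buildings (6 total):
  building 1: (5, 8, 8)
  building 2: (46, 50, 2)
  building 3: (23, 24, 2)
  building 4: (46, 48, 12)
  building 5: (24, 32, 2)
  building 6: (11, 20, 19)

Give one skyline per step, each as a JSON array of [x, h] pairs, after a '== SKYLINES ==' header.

== SKYLINES ==
[[5,8],[8,0]]
[[5,8],[8,0],[46,2],[50,0]]
[[5,8],[8,0],[23,2],[24,0],[46,2],[50,0]]
[[5,8],[8,0],[23,2],[24,0],[46,12],[48,2],[50,0]]
[[5,8],[8,0],[23,2],[32,0],[46,12],[48,2],[50,0]]
[[5,8],[8,0],[11,19],[20,0],[23,2],[32,0],[46,12],[48,2],[50,0]]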